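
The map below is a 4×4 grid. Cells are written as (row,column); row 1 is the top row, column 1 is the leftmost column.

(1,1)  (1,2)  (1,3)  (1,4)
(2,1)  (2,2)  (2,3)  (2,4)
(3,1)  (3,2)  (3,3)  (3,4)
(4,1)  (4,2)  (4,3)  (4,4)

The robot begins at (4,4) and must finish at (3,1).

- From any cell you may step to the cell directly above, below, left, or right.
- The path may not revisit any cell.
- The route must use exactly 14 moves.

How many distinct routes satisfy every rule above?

Need simple routes of exactly 14 moves from (4,4) to (3,1) (Manhattan distance 4, so 5 moves are spent on a detour and 5 undoing it).
Branch systematically from the start, pruning whenever the remaining move budget drops below the Manhattan distance to (3,1) or differs from it in parity. Grouping the completions by first move — via (3,4): 8; via (4,3): 5 — and summing: 8 + 5 = 13.
That gives 13 routes.

13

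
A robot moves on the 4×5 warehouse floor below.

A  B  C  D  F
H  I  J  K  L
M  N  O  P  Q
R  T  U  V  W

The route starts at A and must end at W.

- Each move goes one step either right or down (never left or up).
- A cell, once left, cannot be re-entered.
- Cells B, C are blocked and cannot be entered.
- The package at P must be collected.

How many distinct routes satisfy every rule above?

A right/down-only route from A to W makes exactly 3 down-moves and 4 right-moves in some order.
With no other constraints that would be C(7,3) = 35 routes.
Split at P and multiply the segment counts (each segment already excludes blocked cells): A→P: 4; P→W: 2; product = 8.
That gives 8 routes.

8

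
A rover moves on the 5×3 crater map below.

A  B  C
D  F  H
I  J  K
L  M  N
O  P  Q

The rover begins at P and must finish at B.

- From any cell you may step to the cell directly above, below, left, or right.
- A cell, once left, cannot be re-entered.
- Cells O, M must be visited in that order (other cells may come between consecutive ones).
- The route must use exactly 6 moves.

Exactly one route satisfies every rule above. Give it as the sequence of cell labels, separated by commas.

The waypoints must appear in the order O, M, with no cell reused.
Route from P: left 1 to O, up 1 to L, right 1 to M, up 3 to B — 6 moves in all.
Check: order respected (O at step 1, M at step 3); 6 moves as required.

P, O, L, M, J, F, B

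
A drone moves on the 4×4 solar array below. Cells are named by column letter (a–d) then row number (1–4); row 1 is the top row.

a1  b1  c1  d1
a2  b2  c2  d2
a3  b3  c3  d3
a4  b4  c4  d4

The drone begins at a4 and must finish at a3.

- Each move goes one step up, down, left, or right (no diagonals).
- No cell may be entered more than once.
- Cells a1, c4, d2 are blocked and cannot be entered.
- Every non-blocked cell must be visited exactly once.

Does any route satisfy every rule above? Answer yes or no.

no

Cell d1 has only one open neighbour but is neither the start nor the goal, so a Hamiltonian route would have to both enter and leave it through the same neighbour — impossible without revisiting.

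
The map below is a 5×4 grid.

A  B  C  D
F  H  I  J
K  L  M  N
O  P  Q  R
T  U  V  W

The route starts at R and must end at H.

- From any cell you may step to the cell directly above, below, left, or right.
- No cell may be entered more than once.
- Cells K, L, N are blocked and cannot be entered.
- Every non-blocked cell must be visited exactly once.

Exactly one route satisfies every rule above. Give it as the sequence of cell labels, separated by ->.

R -> W -> V -> U -> T -> O -> P -> Q -> M -> I -> J -> D -> C -> B -> A -> F -> H

Need to visit all 17 open cells exactly once, starting at R and ending at H.
Route from R: down to W, 3× left (reaching T), up to O, 2× right (reaching Q), 2× up (reaching I), right to J, up to D, 3× left (reaching A), down to F, right to H — 16 moves in all.
Check: all 17 open cells covered.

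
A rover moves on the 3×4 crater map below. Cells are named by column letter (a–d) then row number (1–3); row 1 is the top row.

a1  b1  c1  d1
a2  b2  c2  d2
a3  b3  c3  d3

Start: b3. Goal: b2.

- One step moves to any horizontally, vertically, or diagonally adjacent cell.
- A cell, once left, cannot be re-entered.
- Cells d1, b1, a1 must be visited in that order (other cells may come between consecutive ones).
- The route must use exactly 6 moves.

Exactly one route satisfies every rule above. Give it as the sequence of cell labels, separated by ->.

The waypoints must appear in the order d1, b1, a1, with no cell reused.
Route from b3: up-right 2 to d1, left 3 to a1, down-right 1 to b2 — 6 moves in all.
Check: order respected (d1 at step 2, b1 at step 4, a1 at step 5); 6 moves as required.

b3 -> c2 -> d1 -> c1 -> b1 -> a1 -> b2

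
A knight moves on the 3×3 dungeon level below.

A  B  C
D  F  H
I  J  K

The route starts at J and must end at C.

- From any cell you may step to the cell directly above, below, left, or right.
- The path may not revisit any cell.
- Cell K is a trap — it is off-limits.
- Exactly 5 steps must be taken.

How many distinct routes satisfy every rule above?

Need simple routes of exactly 5 moves from J to C (Manhattan distance 3, so 1 moves are spent on a detour and 1 undoing it).
Enumerating: J F D A B C | J I D A B C | J I D F B C | J I D F H C.
That gives 4 routes.

4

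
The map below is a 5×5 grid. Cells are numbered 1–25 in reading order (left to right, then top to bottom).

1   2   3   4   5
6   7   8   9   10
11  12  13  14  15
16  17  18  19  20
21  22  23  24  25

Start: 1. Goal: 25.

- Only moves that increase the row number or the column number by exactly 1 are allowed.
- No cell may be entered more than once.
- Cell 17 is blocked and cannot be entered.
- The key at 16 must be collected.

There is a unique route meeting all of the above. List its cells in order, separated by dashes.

Moves only go right or down, so the column and row indices never decrease.
Route from 1: down 4 to 21, right 4 to 25 — 8 moves in all.
Check: all required cells visited.

1 - 6 - 11 - 16 - 21 - 22 - 23 - 24 - 25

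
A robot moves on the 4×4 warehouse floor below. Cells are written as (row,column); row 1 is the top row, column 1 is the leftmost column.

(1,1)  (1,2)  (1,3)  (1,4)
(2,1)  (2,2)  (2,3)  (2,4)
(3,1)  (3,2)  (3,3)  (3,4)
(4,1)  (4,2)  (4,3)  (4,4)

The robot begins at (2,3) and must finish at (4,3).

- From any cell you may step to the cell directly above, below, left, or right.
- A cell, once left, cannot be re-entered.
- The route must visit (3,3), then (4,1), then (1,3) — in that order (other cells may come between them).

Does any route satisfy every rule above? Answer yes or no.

One route that works: (2,3) → (3,3) → (3,2) → (4,2) → (4,1) → (3,1) → (2,1) → (1,1) → (1,2) → (1,3) → (1,4) → (2,4) → (3,4) → (4,4) → (4,3).

yes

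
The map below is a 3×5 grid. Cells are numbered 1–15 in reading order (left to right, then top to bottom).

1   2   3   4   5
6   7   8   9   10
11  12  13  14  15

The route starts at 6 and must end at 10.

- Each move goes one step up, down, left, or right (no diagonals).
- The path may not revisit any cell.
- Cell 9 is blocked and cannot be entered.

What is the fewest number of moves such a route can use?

The Manhattan distance from 6 to 10 is |2−2| + |1−5| = 4, so at least 4 moves are needed.
That bound ignores the blocked cells. Measuring each leg by the fewest moves that actually steer around them (6→10: 6) raises the lower bound to 6.
A route of 6 moves exists: 6 → 1 → 2 → 3 → 4 → 5 → 10.
Since 6 matches that lower bound, it is optimal.

6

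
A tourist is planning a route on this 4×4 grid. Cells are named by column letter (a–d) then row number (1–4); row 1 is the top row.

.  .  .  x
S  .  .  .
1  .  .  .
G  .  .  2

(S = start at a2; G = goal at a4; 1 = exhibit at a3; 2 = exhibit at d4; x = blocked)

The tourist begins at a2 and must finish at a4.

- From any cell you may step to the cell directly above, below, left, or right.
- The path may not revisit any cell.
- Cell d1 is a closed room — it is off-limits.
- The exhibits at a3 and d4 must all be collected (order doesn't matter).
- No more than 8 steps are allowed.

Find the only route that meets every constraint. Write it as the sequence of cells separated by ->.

The budget equals the shortest possible length, so every move has to be on a shortest route through the required cells.
Route from a2: down to a3, 3× right (reaching d3), down to d4, 3× left (reaching a4) — 8 moves in all.
Check: all required cells visited; 8 ≤ 8 moves.

a2 -> a3 -> b3 -> c3 -> d3 -> d4 -> c4 -> b4 -> a4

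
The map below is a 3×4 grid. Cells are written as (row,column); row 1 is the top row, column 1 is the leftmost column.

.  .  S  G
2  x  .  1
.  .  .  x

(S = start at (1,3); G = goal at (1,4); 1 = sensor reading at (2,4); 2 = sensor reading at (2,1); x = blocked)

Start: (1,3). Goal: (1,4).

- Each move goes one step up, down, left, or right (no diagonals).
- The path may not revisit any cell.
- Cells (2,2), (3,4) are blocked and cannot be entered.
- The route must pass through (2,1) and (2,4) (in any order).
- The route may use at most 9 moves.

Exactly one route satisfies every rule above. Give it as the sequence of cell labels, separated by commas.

The budget equals the shortest possible length, so every move has to be on a shortest route through the required cells.
Route from (1,3): 2× left (reaching (1,1)), 2× down (reaching (3,1)), 2× right (reaching (3,3)), up to (2,3), right to (2,4), up to (1,4) — 9 moves in all.
Check: all required cells visited; 9 ≤ 9 moves.

(1,3), (1,2), (1,1), (2,1), (3,1), (3,2), (3,3), (2,3), (2,4), (1,4)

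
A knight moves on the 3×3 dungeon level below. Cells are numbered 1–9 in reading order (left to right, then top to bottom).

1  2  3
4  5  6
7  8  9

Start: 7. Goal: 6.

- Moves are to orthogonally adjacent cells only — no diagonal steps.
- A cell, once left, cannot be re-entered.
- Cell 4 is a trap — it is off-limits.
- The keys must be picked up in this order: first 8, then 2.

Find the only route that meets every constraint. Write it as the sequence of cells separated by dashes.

The waypoints must appear in the order 8, 2, with no cell reused.
Route from 7: right to 8, 2× up (reaching 2), right to 3, down to 6 — 5 moves in all.
Check: order respected (8 at step 1, 2 at step 3).

7 - 8 - 5 - 2 - 3 - 6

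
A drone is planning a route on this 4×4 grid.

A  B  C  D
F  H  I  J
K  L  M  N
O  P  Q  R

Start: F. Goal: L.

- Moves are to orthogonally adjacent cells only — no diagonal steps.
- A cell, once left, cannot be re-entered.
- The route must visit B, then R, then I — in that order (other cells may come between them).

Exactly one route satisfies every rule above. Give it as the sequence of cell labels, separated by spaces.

The waypoints must appear in the order B, R, I, with no cell reused.
Route from F: up to A, 3× right (reaching D), 3× down (reaching R), left to Q, 2× up (reaching I), left to H, down to L — 12 moves in all.
Check: order respected (B at step 2, R at step 7, I at step 10).

F A B C D J N R Q M I H L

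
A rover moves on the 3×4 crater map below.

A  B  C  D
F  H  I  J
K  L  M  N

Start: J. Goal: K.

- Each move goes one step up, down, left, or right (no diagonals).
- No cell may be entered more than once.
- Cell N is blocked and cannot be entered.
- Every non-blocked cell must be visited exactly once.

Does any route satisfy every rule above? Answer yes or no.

yes

One route that works: J → D → C → I → M → L → H → B → A → F → K.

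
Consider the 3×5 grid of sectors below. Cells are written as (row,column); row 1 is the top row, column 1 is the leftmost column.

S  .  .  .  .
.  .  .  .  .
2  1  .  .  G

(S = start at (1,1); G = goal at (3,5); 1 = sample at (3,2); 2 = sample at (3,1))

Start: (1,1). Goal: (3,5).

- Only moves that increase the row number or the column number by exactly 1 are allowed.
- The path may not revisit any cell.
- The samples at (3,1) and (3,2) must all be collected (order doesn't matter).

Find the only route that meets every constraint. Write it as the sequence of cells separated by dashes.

Moves only go right or down, so the column and row indices never decrease.
Route from (1,1): down 2 to (3,1), right 4 to (3,5) — 6 moves in all.
Check: all required cells visited.

(1,1) - (2,1) - (3,1) - (3,2) - (3,3) - (3,4) - (3,5)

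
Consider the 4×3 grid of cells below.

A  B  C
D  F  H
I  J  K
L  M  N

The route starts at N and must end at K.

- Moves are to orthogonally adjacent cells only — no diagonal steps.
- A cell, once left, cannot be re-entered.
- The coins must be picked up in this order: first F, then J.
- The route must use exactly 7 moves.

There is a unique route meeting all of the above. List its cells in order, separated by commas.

N, M, L, I, D, F, J, K

The waypoints must appear in the order F, J, with no cell reused.
Route from N: 2× left (reaching L), 2× up (reaching D), right to F, down to J, right to K — 7 moves in all.
Check: order respected (F at step 5, J at step 6); 7 moves as required.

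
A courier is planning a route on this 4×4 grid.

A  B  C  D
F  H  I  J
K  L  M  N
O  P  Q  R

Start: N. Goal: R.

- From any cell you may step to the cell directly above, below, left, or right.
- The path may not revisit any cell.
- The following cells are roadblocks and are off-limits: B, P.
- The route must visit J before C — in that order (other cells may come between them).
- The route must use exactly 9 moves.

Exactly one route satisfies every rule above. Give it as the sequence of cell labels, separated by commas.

N, J, D, C, I, H, L, M, Q, R

The waypoints must appear in the order J, C, with no cell reused.
Route from N: 2× up (reaching D), left to C, down to I, left to H, down to L, right to M, down to Q, right to R — 9 moves in all.
Check: order respected (J at step 1, C at step 3); 9 moves as required.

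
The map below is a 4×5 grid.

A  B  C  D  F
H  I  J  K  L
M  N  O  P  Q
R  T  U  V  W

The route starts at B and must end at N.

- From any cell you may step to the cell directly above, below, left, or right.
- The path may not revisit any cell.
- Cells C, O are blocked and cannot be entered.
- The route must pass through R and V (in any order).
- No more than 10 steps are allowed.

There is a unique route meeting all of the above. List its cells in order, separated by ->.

The 10-move cap with required stops at R, V leaves no slack for detours.
Route from B: down 1 to I, right 2 to K, down 2 to V, left 3 to R, up 1 to M, right 1 to N — 10 moves in all.
Check: all required cells visited; 10 ≤ 10 moves.

B -> I -> J -> K -> P -> V -> U -> T -> R -> M -> N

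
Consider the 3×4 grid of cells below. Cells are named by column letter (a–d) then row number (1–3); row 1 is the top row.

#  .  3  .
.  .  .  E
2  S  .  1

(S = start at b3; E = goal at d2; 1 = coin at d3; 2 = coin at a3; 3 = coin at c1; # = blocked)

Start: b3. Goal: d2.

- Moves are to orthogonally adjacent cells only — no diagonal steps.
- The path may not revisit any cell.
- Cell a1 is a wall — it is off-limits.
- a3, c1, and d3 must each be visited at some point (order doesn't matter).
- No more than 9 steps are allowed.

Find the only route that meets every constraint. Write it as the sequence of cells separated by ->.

Any route must reach a3, c1, and d3 and still end at d2 within 9 moves, so the order of the required stops is forced.
Route from b3: left to a3, up to a2, right to b2, up to b1, right to c1, 2× down (reaching c3), right to d3, up to d2 — 9 moves in all.
Check: all required cells visited; 9 ≤ 9 moves.

b3 -> a3 -> a2 -> b2 -> b1 -> c1 -> c2 -> c3 -> d3 -> d2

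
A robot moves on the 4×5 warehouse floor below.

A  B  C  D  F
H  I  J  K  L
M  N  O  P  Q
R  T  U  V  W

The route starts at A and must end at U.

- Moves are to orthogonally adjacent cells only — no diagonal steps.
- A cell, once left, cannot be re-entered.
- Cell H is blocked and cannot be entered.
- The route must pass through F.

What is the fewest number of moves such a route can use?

9

Any route passes through F somewhere between A and U. Summing Manhattan distances along the two legs (A → F → U) gives a lower bound of 4 + 5 = 9 moves.
A route of 9 moves achieves this: A → B → C → D → F → L → Q → W → V → U.
Since 9 matches the lower bound, it is optimal.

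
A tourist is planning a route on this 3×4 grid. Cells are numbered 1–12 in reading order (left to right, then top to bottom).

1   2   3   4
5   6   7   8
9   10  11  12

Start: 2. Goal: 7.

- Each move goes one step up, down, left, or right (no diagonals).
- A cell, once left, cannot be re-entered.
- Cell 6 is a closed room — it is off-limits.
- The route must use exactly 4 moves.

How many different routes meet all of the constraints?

1

Need simple routes of exactly 4 moves from 2 to 7 (Manhattan distance 2, so 1 moves are spent on a detour and 1 undoing it).
Enumerating: 2 3 4 8 7.
That gives 1 route.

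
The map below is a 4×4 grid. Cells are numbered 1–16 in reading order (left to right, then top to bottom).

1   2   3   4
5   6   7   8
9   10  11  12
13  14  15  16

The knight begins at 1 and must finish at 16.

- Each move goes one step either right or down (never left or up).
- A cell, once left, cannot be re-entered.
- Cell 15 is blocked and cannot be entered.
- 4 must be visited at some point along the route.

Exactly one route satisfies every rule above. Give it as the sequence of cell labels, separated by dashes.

Moves only go right or down, so the column and row indices never decrease.
Route from 1: right 3 to 4, down 3 to 16 — 6 moves in all.
Check: all required cells visited.

1 - 2 - 3 - 4 - 8 - 12 - 16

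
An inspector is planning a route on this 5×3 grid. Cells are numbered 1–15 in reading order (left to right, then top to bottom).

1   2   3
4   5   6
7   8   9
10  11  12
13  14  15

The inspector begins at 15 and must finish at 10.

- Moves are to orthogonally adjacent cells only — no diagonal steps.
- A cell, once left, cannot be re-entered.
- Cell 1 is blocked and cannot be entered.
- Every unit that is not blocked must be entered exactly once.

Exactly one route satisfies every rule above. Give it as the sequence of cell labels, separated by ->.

Need to visit all 14 open cells exactly once, starting at 15 and ending at 10.
Route from 15: 4× up (reaching 3), left to 2, down to 5, left to 4, down to 7, right to 8, 2× down (reaching 14), left to 13, up to 10 — 13 moves in all.
Check: all 14 open cells covered.

15 -> 12 -> 9 -> 6 -> 3 -> 2 -> 5 -> 4 -> 7 -> 8 -> 11 -> 14 -> 13 -> 10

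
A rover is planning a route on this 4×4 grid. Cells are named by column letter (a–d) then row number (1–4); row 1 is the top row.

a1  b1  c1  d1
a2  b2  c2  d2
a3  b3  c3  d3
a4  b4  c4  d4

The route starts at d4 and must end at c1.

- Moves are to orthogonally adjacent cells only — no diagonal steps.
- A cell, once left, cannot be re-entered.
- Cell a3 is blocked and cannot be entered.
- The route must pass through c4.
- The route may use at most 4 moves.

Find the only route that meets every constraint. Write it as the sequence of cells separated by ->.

Any route must reach c4 and still end at c1 within 4 moves, so the order of the required stops is forced.
Route from d4: left 1 to c4, up 3 to c1 — 4 moves in all.
Check: all required cells visited; 4 ≤ 4 moves.

d4 -> c4 -> c3 -> c2 -> c1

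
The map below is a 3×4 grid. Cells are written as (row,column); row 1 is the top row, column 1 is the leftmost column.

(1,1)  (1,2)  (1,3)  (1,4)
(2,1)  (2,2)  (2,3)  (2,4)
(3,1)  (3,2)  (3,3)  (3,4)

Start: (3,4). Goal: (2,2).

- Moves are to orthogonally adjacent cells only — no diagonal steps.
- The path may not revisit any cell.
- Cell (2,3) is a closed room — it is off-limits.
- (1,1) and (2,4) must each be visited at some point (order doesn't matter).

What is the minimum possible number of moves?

Any route passes through (1,1) and (2,4) in some order between (3,4) and (2,2). Summing Manhattan distances along each leg and taking the cheapest ordering ((3,4) → (2,4) → (1,1) → (2,2)) gives a lower bound of 1 + 4 + 2 = 7 moves.
A route of 7 moves achieves this: (3,4) → (2,4) → (1,4) → (1,3) → (1,2) → (1,1) → (2,1) → (2,2).
Since 7 matches the lower bound, it is optimal.

7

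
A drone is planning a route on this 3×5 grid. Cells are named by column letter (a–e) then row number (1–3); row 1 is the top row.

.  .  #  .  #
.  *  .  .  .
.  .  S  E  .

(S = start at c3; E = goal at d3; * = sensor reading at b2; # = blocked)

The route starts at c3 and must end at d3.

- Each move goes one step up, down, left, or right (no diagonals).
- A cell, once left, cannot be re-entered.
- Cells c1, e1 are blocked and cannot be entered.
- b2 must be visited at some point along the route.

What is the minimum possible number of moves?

5

Any route passes through b2 somewhere between c3 and d3. Summing Manhattan distances along the two legs (c3 → b2 → d3) gives a lower bound of 2 + 3 = 5 moves.
A route of 5 moves achieves this: c3 → b3 → b2 → c2 → d2 → d3.
Since 5 matches the lower bound, it is optimal.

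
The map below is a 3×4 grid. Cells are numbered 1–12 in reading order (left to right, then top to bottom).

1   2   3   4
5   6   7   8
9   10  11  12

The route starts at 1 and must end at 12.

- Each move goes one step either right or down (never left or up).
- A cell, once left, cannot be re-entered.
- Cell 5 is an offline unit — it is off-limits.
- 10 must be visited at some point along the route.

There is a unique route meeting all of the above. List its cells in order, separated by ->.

1 -> 2 -> 6 -> 10 -> 11 -> 12

Moves only go right or down, so the column and row indices never decrease.
Route from 1: right to 2, 2× down (reaching 10), 2× right (reaching 12) — 5 moves in all.
Check: all required cells visited.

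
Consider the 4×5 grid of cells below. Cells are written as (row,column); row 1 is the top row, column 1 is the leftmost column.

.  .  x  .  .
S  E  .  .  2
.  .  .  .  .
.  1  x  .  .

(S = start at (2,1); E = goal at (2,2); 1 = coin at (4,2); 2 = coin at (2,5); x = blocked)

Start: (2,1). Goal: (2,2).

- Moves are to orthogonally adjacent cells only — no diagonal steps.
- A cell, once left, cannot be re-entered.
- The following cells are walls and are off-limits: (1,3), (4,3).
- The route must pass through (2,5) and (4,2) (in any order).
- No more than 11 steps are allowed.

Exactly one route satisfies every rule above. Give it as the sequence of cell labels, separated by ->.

The budget equals the shortest possible length, so every move has to be on a shortest route through the required cells.
Route from (2,1): down 2 to (4,1), right 1 to (4,2), up 1 to (3,2), right 3 to (3,5), up 1 to (2,5), left 3 to (2,2) — 11 moves in all.
Check: all required cells visited; 11 ≤ 11 moves.

(2,1) -> (3,1) -> (4,1) -> (4,2) -> (3,2) -> (3,3) -> (3,4) -> (3,5) -> (2,5) -> (2,4) -> (2,3) -> (2,2)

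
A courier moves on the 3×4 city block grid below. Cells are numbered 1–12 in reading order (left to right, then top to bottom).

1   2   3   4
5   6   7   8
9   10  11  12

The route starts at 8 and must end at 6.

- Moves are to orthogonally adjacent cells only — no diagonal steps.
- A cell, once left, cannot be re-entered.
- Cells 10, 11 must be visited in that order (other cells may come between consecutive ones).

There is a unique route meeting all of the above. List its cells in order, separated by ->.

8 -> 4 -> 3 -> 2 -> 1 -> 5 -> 9 -> 10 -> 11 -> 7 -> 6

The waypoints must appear in the order 10, 11, with no cell reused.
Route from 8: up 1 to 4, left 3 to 1, down 2 to 9, right 2 to 11, up 1 to 7, left 1 to 6 — 10 moves in all.
Check: order respected (10 at step 7, 11 at step 8).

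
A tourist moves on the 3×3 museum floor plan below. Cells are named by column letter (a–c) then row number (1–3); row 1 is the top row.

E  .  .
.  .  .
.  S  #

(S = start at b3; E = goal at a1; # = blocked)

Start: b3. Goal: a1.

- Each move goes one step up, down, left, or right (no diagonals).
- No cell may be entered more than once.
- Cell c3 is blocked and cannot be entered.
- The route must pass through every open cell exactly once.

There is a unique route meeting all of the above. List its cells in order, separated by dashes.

b3 - a3 - a2 - b2 - c2 - c1 - b1 - a1

Need to visit all 8 open cells exactly once, starting at b3 and ending at a1.
Cell a3 has only two open neighbours (a2 and b3), so the path must pass straight through it: one of those is the cell it's entered from and the other is where it exits.
Route from b3: left 1 to a3, up 1 to a2, right 2 to c2, up 1 to c1, left 2 to a1 — 7 moves in all.
Check: all 8 open cells covered.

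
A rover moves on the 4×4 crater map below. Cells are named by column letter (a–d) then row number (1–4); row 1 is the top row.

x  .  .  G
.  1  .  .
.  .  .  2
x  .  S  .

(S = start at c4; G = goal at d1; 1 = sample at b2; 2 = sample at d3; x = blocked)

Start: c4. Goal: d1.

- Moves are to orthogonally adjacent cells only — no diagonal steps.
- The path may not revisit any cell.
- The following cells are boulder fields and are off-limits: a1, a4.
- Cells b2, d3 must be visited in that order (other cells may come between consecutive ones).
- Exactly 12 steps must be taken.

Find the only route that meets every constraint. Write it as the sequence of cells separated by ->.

c4 -> b4 -> b3 -> a3 -> a2 -> b2 -> b1 -> c1 -> c2 -> c3 -> d3 -> d2 -> d1

The waypoints must appear in the order b2, d3, with no cell reused.
Route from c4: left 1 to b4, up 1 to b3, left 1 to a3, up 1 to a2, right 1 to b2, up 1 to b1, right 1 to c1, down 2 to c3, right 1 to d3, up 2 to d1 — 12 moves in all.
Check: order respected (1 at step 5, 2 at step 10); 12 moves as required.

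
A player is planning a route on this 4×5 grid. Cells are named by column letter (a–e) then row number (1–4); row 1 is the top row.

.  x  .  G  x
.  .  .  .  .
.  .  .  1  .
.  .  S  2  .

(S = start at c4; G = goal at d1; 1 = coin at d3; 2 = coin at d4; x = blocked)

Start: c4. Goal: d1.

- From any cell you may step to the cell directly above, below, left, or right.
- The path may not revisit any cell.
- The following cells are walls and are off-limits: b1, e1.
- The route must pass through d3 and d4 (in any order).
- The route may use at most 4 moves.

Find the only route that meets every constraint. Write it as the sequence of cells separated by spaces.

The budget equals the shortest possible length, so every move has to be on a shortest route through the required cells.
Route from c4: right to d4, 3× up (reaching d1) — 4 moves in all.
Check: all required cells visited; 4 ≤ 4 moves.

c4 d4 d3 d2 d1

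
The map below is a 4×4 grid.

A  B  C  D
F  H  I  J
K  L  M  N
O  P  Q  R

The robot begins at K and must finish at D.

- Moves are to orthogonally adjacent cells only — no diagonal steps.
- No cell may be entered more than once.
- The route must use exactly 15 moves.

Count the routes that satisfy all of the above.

Need simple routes of exactly 15 moves from K to D (Manhattan distance 5, so 5 moves are spent on a detour and 5 undoing it).
Enumerating: K O P L H F A B C I M Q R N J D | K O P L M Q R N J I H F A B C D | K O P Q R N J I M L H F A B C D | K O P Q R N M L H F A B C I J D.
That gives 4 routes.

4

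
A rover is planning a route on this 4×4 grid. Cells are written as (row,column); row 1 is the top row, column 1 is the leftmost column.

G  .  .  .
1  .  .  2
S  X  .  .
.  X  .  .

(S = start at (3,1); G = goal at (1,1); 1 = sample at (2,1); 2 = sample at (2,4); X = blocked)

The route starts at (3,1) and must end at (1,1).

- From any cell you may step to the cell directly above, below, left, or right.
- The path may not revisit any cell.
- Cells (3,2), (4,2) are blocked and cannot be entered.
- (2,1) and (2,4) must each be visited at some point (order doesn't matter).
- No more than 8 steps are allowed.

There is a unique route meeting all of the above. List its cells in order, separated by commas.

The budget equals the shortest possible length, so every move has to be on a shortest route through the required cells.
Route from (3,1): up to (2,1), 3× right (reaching (2,4)), up to (1,4), 3× left (reaching (1,1)) — 8 moves in all.
Check: all required cells visited; 8 ≤ 8 moves.

(3,1), (2,1), (2,2), (2,3), (2,4), (1,4), (1,3), (1,2), (1,1)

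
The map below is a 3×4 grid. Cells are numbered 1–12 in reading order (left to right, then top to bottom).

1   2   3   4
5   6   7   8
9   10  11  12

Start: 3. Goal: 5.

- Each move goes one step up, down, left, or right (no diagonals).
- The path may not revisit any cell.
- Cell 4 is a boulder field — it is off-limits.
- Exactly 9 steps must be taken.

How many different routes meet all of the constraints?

Need simple routes of exactly 9 moves from 3 to 5 (Manhattan distance 3, so 3 moves are spent on a detour and 3 undoing it).
Enumerating: 3 7 8 12 11 10 6 2 1 5 | 3 2 6 7 8 12 11 10 9 5.
That gives 2 routes.

2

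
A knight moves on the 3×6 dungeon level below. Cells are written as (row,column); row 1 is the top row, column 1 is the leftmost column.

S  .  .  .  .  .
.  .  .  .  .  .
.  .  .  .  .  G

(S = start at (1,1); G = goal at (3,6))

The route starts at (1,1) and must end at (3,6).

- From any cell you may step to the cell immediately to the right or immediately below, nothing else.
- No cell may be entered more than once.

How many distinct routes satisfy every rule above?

A right/down-only route from (1,1) to (3,6) makes exactly 2 down-moves and 5 right-moves in some order.
With no other constraints that would be C(7,2) = 21 routes.
That gives 21 routes.

21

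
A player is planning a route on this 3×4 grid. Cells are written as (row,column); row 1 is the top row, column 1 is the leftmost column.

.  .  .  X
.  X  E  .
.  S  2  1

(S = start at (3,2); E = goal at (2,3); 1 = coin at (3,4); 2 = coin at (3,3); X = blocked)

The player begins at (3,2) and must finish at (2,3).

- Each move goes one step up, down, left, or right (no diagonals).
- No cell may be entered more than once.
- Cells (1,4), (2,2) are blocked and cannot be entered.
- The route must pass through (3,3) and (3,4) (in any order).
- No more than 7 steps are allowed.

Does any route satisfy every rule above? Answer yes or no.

yes

One route that works: (3,2) → (3,3) → (3,4) → (2,4) → (2,3).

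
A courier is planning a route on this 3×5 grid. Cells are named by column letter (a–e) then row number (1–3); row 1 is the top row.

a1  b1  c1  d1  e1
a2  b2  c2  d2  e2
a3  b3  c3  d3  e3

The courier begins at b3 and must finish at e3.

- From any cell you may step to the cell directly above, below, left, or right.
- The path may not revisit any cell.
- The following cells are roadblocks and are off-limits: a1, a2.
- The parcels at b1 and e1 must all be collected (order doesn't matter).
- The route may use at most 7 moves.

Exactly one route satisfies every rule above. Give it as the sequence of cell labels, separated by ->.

b3 -> b2 -> b1 -> c1 -> d1 -> e1 -> e2 -> e3

The budget equals the shortest possible length, so every move has to be on a shortest route through the required cells.
Route from b3: 2× up (reaching b1), 3× right (reaching e1), 2× down (reaching e3) — 7 moves in all.
Check: all required cells visited; 7 ≤ 7 moves.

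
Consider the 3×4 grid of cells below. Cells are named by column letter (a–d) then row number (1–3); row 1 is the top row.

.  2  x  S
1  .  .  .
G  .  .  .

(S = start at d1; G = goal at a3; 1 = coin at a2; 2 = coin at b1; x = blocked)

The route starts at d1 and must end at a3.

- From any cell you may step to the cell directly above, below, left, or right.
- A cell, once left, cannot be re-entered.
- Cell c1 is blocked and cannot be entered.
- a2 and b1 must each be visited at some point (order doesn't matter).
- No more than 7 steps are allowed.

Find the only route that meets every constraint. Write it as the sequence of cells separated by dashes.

The 7-move cap with required stops at a2, b1 leaves no slack for detours.
Route from d1: down 1 to d2, left 2 to b2, up 1 to b1, left 1 to a1, down 2 to a3 — 7 moves in all.
Check: all required cells visited; 7 ≤ 7 moves.

d1 - d2 - c2 - b2 - b1 - a1 - a2 - a3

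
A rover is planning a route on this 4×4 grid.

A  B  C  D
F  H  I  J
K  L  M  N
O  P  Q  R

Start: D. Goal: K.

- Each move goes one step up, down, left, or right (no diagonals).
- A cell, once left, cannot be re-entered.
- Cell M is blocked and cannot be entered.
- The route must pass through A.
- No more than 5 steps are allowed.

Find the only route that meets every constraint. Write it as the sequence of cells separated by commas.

D, C, B, A, F, K

The budget equals the shortest possible length, so every move has to be on a shortest route through the required cells.
Route from D: 3× left (reaching A), 2× down (reaching K) — 5 moves in all.
Check: all required cells visited; 5 ≤ 5 moves.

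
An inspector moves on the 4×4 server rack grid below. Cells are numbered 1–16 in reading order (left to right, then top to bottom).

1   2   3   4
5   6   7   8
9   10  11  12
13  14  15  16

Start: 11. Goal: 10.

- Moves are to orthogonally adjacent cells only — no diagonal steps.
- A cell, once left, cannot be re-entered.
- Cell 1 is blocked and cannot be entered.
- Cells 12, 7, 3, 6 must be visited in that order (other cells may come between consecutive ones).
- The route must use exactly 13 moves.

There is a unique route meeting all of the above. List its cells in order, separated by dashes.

11 - 15 - 16 - 12 - 8 - 7 - 3 - 2 - 6 - 5 - 9 - 13 - 14 - 10

The waypoints must appear in the order 12, 7, 3, 6, with no cell reused.
Route from 11: down to 15, right to 16, 2× up (reaching 8), left to 7, up to 3, left to 2, down to 6, left to 5, 2× down (reaching 13), right to 14, up to 10 — 13 moves in all.
Check: order respected (12 at step 3, 7 at step 5, 3 at step 6, 6 at step 8); 13 moves as required.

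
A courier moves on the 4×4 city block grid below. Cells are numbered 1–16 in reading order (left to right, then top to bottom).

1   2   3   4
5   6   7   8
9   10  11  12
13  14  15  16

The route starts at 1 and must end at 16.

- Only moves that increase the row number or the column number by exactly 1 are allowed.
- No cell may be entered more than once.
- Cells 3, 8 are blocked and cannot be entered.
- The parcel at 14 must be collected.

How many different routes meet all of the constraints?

A right/down-only route from 1 to 16 makes exactly 3 down-moves and 3 right-moves in some order.
With no other constraints that would be C(6,3) = 20 routes.
Split at 14 and multiply the segment counts (each segment already excludes blocked cells): 1→14: 4; 14→16: 1; product = 4.
That gives 4 routes.

4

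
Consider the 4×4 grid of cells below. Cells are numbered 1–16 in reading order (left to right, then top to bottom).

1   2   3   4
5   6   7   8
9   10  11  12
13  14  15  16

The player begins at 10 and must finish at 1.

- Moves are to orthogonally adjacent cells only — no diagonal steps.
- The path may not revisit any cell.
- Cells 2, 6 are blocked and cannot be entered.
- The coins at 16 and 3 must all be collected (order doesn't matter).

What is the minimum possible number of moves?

13

Any route passes through 16 and 3 in some order between 10 and 1. Summing Manhattan distances along each leg and taking the cheapest ordering (10 → 16 → 3 → 1) gives a lower bound of 3 + 4 + 2 = 9 moves.
That bound ignores the blocked cells. Measuring each leg by the fewest moves that actually steer around them (10→3: 3; 3→16: 4; 16→1: 6) raises the lower bound to 13.
A route of 13 moves exists: 10 → 11 → 7 → 3 → 4 → 8 → 12 → 16 → 15 → 14 → 13 → 9 → 5 → 1.
Since 13 matches that lower bound, it is optimal.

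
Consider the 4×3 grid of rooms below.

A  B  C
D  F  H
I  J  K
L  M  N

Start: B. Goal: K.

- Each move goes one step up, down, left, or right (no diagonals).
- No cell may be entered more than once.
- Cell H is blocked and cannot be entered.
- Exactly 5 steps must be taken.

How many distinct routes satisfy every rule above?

Need simple routes of exactly 5 moves from B to K (Manhattan distance 3, so 1 moves are spent on a detour and 1 undoing it).
Enumerating: B F J M N K | B F D I J K | B A D I J K | B A D F J K.
That gives 4 routes.

4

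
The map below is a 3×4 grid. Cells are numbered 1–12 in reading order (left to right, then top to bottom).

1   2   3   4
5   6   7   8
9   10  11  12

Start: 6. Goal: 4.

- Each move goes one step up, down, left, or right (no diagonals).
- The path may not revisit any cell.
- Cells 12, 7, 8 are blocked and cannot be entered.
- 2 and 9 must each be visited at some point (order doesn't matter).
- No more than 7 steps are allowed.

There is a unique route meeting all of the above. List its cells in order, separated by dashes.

6 - 10 - 9 - 5 - 1 - 2 - 3 - 4

Any route must reach 2 and 9 and still end at 4 within 7 moves, so the order of the required stops is forced.
Route from 6: down to 10, left to 9, 2× up (reaching 1), 3× right (reaching 4) — 7 moves in all.
Check: all required cells visited; 7 ≤ 7 moves.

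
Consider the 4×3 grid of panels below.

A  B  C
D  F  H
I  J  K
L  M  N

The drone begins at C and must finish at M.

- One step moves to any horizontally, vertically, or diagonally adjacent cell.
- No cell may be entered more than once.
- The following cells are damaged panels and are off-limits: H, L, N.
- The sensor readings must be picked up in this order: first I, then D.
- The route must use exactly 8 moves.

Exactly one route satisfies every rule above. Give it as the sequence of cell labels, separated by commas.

The waypoints must appear in the order I, D, with no cell reused.
Route from C: left 2 to A, down-right 1 to F, down-left 1 to I, up 1 to D, down-right 1 to J, right 1 to K, down-left 1 to M — 8 moves in all.
Check: order respected (I at step 4, D at step 5); 8 moves as required.

C, B, A, F, I, D, J, K, M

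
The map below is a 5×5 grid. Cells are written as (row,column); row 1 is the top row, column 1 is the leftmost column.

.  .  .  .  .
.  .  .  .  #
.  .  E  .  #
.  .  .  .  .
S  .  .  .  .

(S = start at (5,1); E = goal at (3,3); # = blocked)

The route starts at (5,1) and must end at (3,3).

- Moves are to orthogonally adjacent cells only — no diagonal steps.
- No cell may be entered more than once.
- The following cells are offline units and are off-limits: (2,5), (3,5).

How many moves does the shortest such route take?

4

The Manhattan distance from (5,1) to (3,3) is |5−3| + |1−3| = 4, so at least 4 moves are needed.
A route of 4 moves achieves this: (5,1) → (4,1) → (3,1) → (3,2) → (3,3).
Since 4 matches the lower bound, it is optimal.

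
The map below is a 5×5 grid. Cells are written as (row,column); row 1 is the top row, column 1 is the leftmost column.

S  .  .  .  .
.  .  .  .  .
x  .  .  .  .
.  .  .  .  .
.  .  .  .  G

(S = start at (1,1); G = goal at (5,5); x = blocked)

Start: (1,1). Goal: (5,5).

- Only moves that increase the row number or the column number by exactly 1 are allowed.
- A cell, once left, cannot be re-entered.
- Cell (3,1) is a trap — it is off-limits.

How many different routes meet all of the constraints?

55

A right/down-only route from (1,1) to (5,5) makes exactly 4 down-moves and 4 right-moves in some order.
With no other constraints that would be C(8,4) = 70 routes.
Subtract routes through each blocked cell (inclusion–exclusion for overlaps): − through (3,1): 15 → 55.
That gives 55 routes.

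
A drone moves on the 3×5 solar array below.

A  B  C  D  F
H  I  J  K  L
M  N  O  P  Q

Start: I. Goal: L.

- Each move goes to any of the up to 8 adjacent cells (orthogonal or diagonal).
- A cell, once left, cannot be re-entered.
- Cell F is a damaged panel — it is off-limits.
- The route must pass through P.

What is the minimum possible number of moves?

3

Any route passes through P somewhere between I and L. Summing Chebyshev distances along the two legs (I → P → L) gives a lower bound of 2 + 1 = 3 moves.
A route of 3 moves achieves this: I → J → P → L.
Since 3 matches the lower bound, it is optimal.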